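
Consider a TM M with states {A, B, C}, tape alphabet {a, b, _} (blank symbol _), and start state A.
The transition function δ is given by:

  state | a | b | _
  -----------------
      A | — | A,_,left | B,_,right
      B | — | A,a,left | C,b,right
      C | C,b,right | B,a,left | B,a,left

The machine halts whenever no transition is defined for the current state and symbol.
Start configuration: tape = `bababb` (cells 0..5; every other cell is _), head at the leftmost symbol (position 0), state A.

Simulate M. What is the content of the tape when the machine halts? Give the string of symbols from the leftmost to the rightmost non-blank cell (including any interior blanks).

A | _[b]ababb   read b → write _, move left, go to A
A | [_]_ababb   read _ → write _, move right, go to B
B | _[_]ababb   read _ → write b, move right, go to C
C | _b[a]babb   read a → write b, move right, go to C
C | _bb[b]abb   read b → write a, move left, go to B
B | _b[b]aabb   read b → write a, move left, go to A
A | _[b]aaabb   read b → write _, move left, go to A
A | [_]_aaabb   read _ → write _, move right, go to B
B | _[_]aaabb   read _ → write b, move right, go to C
C | _b[a]aabb   read a → write b, move right, go to C
C | _bb[a]abb   read a → write b, move right, go to C
C | _bbb[a]bb   read a → write b, move right, go to C
C | _bbbb[b]b   read b → write a, move left, go to B
B | _bbb[b]ab   read b → write a, move left, go to A
A | _bb[b]aab   read b → write _, move left, go to A
A | _b[b]_aab   read b → write _, move left, go to A
A | _[b]__aab   read b → write _, move left, go to A
A | [_]___aab   read _ → write _, move right, go to B
B | _[_]__aab   read _ → write b, move right, go to C
C | _b[_]_aab   read _ → write a, move left, go to B
B | _[b]a_aab   read b → write a, move left, go to A
A | [_]aa_aab   read _ → write _, move right, go to B
B | _[a]a_aab
The non-blank tape span at halt is aa_aab.

aa_aab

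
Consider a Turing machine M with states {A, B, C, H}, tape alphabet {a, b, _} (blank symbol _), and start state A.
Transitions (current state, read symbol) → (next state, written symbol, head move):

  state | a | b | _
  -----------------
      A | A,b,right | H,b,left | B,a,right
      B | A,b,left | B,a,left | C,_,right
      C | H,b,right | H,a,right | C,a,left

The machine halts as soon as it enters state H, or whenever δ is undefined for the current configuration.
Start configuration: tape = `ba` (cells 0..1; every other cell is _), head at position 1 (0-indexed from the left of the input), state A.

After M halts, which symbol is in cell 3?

a

state=A head=1 tape=b[a]___   (A,a)→(A,b,right)
state=A head=2 tape=bb[_]__   (A,_)→(B,a,right)
state=B head=3 tape=bba[_]_   (B,_)→(C,_,right)
state=C head=4 tape=bba_[_]   (C,_)→(C,a,left)
state=C head=3 tape=bba[_]a   (C,_)→(C,a,left)
state=C head=2 tape=bb[a]aa   (C,a)→(H,b,right)
state=H head=3 tape=bbb[a]a
Cell 3 holds a when M halts.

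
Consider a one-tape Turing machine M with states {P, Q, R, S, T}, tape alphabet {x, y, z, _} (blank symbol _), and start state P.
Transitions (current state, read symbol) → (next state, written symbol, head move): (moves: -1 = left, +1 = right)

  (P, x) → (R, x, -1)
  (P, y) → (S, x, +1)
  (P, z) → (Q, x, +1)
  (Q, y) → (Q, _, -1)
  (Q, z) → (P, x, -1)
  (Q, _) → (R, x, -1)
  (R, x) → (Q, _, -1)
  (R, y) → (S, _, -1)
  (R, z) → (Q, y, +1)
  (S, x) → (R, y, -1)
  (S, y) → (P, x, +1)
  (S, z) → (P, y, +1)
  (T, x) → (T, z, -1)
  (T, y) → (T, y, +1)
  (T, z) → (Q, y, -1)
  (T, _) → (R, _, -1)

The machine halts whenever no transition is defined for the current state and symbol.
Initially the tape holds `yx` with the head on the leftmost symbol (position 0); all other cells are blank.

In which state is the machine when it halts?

state=P head=0 tape=__[y]x   (P,y)→(S,x,+1)
state=S head=1 tape=__x[x]   (S,x)→(R,y,-1)
state=R head=0 tape=__[x]y   (R,x)→(Q,_,-1)
state=Q head=-1 tape=_[_]_y   (Q,_)→(R,x,-1)
state=R head=-2 tape=[_]x_y
No transition is defined for (R, _); M halts in state R.

R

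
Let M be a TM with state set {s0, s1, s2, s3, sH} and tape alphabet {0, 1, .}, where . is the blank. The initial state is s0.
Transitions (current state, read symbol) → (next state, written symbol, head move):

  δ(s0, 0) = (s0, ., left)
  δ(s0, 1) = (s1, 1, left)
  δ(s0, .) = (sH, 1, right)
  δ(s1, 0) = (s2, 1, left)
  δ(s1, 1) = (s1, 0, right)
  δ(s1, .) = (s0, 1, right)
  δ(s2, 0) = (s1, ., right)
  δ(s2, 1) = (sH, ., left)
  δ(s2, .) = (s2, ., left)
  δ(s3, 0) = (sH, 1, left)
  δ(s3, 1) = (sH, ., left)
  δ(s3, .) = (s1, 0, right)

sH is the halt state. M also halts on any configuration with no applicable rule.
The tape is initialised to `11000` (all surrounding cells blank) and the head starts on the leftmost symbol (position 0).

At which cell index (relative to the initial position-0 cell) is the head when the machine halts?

7

s0 | .[1]1000...   read 1 → write 1, move left, go to s1
s1 | [.]11000...   read . → write 1, move right, go to s0
s0 | 1[1]1000...   read 1 → write 1, move left, go to s1
s1 | [1]11000...   read 1 → write 0, move right, go to s1
s1 | 0[1]1000...   read 1 → write 0, move right, go to s1
s1 | 00[1]000...   read 1 → write 0, move right, go to s1
s1 | 000[0]00...   read 0 → write 1, move left, go to s2
s2 | 00[0]100...   read 0 → write ., move right, go to s1
s1 | 00.[1]00...   read 1 → write 0, move right, go to s1
s1 | 00.0[0]0...   read 0 → write 1, move left, go to s2
s2 | 00.[0]10...   read 0 → write ., move right, go to s1
s1 | 00..[1]0...   read 1 → write 0, move right, go to s1
s1 | 00..0[0]...   read 0 → write 1, move left, go to s2
s2 | 00..[0]1...   read 0 → write ., move right, go to s1
s1 | 00...[1]...   read 1 → write 0, move right, go to s1
s1 | 00...0[.]..   read . → write 1, move right, go to s0
s0 | 00...01[.].   read . → write 1, move right, go to sH
sH | 00...011[.]
At halt the head is at cell 7.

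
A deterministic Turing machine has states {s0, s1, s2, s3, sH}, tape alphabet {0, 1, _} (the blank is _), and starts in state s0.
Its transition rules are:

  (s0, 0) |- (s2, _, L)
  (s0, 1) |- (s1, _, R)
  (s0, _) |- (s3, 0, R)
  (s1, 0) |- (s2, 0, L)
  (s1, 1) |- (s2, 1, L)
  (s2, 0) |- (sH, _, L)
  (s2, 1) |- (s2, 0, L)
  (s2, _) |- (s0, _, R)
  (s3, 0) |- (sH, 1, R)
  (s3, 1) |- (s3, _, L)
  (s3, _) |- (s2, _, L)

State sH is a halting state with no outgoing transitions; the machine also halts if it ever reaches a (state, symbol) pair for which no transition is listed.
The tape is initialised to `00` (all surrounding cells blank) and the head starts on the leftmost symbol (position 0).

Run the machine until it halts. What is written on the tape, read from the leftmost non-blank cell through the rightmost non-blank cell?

state=s0 head=0 tape=_[0]0_   (s0,0)→(s2,_,L)
state=s2 head=-1 tape=[_]_0_   (s2,_)→(s0,_,R)
state=s0 head=0 tape=_[_]0_   (s0,_)→(s3,0,R)
state=s3 head=1 tape=_0[0]_   (s3,0)→(sH,1,R)
state=sH head=2 tape=_01[_]
The non-blank tape span at halt is 01.

01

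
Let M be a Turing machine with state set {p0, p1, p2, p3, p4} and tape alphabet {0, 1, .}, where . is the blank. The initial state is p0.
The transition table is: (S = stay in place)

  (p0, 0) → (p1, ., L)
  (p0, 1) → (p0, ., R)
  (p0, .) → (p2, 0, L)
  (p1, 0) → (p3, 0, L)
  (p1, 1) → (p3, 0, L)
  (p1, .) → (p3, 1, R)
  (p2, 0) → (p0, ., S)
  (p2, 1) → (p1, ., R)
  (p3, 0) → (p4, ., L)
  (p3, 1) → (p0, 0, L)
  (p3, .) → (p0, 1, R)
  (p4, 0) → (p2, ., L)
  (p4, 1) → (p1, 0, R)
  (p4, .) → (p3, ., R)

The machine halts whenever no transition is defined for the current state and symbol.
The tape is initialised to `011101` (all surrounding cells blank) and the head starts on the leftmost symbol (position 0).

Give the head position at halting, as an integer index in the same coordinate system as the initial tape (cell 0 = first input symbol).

5

p0 | .[0]11101.   read 0 → write ., move L, go to p1
p1 | [.].11101.   read . → write 1, move R, go to p3
p3 | 1[.]11101.   read . → write 1, move R, go to p0
p0 | 11[1]1101.   read 1 → write ., move R, go to p0
p0 | 11.[1]101.   read 1 → write ., move R, go to p0
p0 | 11..[1]01.   read 1 → write ., move R, go to p0
p0 | 11...[0]1.   read 0 → write ., move L, go to p1
p1 | 11..[.].1.   read . → write 1, move R, go to p3
p3 | 11..1[.]1.   read . → write 1, move R, go to p0
p0 | 11..11[1].   read 1 → write ., move R, go to p0
p0 | 11..11.[.]   read . → write 0, move L, go to p2
p2 | 11..11[.]0
At halt the head is at cell 5.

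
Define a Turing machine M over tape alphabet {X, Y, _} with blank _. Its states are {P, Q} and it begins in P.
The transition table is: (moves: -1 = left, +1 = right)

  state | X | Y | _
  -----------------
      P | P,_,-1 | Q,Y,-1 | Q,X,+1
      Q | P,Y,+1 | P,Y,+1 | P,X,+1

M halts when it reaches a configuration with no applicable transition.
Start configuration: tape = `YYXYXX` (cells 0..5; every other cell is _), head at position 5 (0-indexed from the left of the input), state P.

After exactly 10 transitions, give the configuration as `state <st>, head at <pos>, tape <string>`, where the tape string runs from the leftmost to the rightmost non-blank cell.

P | YYXYX[X]   read X → write _, move -1, go to P
P | YYXY[X]_   read X → write _, move -1, go to P
P | YYX[Y]__   read Y → write Y, move -1, go to Q
Q | YY[X]Y__   read X → write Y, move +1, go to P
P | YYY[Y]__   read Y → write Y, move -1, go to Q
Q | YY[Y]Y__   read Y → write Y, move +1, go to P
P | YYY[Y]__   read Y → write Y, move -1, go to Q
Q | YY[Y]Y__   read Y → write Y, move +1, go to P
P | YYY[Y]__   read Y → write Y, move -1, go to Q
Q | YY[Y]Y__   read Y → write Y, move +1, go to P
P | YYY[Y]__
After 10 steps: state P, head at 3, tape YYYY.

state P, head at 3, tape YYYY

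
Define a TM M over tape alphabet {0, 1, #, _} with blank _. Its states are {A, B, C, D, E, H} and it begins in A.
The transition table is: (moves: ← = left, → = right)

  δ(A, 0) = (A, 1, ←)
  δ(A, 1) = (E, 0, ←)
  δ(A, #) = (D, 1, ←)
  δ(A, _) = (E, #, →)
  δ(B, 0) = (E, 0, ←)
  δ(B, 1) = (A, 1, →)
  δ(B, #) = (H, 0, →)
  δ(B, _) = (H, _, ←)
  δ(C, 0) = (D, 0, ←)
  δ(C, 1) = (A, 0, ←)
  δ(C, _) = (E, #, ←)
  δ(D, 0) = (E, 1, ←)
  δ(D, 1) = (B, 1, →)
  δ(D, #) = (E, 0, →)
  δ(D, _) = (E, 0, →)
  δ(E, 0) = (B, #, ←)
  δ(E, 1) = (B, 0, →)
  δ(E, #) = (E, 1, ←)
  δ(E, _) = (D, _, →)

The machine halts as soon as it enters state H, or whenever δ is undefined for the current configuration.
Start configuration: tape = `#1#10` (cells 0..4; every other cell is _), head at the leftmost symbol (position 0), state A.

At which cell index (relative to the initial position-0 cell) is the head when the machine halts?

state=A head=0 tape=___[#]1#10   (A,#)→(D,1,←)
state=D head=-1 tape=__[_]11#10   (D,_)→(E,0,→)
state=E head=0 tape=__0[1]1#10   (E,1)→(B,0,→)
state=B head=1 tape=__00[1]#10   (B,1)→(A,1,→)
state=A head=2 tape=__001[#]10   (A,#)→(D,1,←)
state=D head=1 tape=__00[1]110   (D,1)→(B,1,→)
state=B head=2 tape=__001[1]10   (B,1)→(A,1,→)
state=A head=3 tape=__0011[1]0   (A,1)→(E,0,←)
state=E head=2 tape=__001[1]00   (E,1)→(B,0,→)
state=B head=3 tape=__0010[0]0   (B,0)→(E,0,←)
state=E head=2 tape=__001[0]00   (E,0)→(B,#,←)
state=B head=1 tape=__00[1]#00   (B,1)→(A,1,→)
state=A head=2 tape=__001[#]00   (A,#)→(D,1,←)
state=D head=1 tape=__00[1]100   (D,1)→(B,1,→)
state=B head=2 tape=__001[1]00   (B,1)→(A,1,→)
state=A head=3 tape=__0011[0]0   (A,0)→(A,1,←)
state=A head=2 tape=__001[1]10   (A,1)→(E,0,←)
state=E head=1 tape=__00[1]010   (E,1)→(B,0,→)
state=B head=2 tape=__000[0]10   (B,0)→(E,0,←)
state=E head=1 tape=__00[0]010   (E,0)→(B,#,←)
state=B head=0 tape=__0[0]#010   (B,0)→(E,0,←)
state=E head=-1 tape=__[0]0#010   (E,0)→(B,#,←)
state=B head=-2 tape=_[_]#0#010   (B,_)→(H,_,←)
state=H head=-3 tape=[_]_#0#010
At halt the head is at cell -3.

-3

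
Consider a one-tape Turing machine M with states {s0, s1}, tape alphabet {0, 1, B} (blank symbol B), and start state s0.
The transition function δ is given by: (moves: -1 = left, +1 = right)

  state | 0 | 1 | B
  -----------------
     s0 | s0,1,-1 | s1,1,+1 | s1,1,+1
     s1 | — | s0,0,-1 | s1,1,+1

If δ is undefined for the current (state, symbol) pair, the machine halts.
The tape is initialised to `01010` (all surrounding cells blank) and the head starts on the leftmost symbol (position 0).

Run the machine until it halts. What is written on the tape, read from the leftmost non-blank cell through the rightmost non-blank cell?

s0 | B[0]1010   read 0 → write 1, move -1, go to s0
s0 | [B]11010   read B → write 1, move +1, go to s1
s1 | 1[1]1010   read 1 → write 0, move -1, go to s0
s0 | [1]01010   read 1 → write 1, move +1, go to s1
s1 | 1[0]1010
The non-blank tape span at halt is 101010.

101010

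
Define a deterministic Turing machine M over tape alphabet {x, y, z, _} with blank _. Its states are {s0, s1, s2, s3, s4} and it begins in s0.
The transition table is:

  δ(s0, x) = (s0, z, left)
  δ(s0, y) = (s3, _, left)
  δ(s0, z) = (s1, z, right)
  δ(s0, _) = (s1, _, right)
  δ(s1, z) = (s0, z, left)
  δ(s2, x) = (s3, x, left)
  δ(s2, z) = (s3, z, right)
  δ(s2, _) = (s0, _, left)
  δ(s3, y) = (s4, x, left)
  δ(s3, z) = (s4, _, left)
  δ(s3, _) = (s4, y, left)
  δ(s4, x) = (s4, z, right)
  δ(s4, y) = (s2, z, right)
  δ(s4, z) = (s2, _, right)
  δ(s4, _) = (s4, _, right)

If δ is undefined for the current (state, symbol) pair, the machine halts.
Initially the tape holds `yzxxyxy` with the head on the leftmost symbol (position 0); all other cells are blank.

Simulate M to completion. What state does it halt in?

state=s0 head=0 tape=__[y]zxxyxy   (s0,y)→(s3,_,left)
state=s3 head=-1 tape=_[_]_zxxyxy   (s3,_)→(s4,y,left)
state=s4 head=-2 tape=[_]y_zxxyxy   (s4,_)→(s4,_,right)
state=s4 head=-1 tape=_[y]_zxxyxy   (s4,y)→(s2,z,right)
state=s2 head=0 tape=_z[_]zxxyxy   (s2,_)→(s0,_,left)
state=s0 head=-1 tape=_[z]_zxxyxy   (s0,z)→(s1,z,right)
state=s1 head=0 tape=_z[_]zxxyxy
No transition is defined for (s1, _); M halts in state s1.

s1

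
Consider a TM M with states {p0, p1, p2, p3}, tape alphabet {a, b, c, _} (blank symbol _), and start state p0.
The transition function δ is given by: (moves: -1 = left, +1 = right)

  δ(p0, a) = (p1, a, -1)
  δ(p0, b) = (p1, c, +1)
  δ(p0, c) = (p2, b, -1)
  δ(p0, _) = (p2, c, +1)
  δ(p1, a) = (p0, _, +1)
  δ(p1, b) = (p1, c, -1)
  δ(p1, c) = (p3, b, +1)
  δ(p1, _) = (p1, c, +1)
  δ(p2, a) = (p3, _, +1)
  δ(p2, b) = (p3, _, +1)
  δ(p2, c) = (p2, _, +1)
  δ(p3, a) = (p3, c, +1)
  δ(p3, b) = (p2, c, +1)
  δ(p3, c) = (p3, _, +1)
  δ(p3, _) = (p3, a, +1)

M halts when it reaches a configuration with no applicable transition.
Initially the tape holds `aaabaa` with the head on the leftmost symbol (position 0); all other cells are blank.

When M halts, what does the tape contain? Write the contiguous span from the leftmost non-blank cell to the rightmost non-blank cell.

ccc_cc_c

p0 | _[a]aabaa__   read a → write a, move -1, go to p1
p1 | [_]aaabaa__   read _ → write c, move +1, go to p1
p1 | c[a]aabaa__   read a → write _, move +1, go to p0
p0 | c_[a]abaa__   read a → write a, move -1, go to p1
p1 | c[_]aabaa__   read _ → write c, move +1, go to p1
p1 | cc[a]abaa__   read a → write _, move +1, go to p0
p0 | cc_[a]baa__   read a → write a, move -1, go to p1
p1 | cc[_]abaa__   read _ → write c, move +1, go to p1
p1 | ccc[a]baa__   read a → write _, move +1, go to p0
p0 | ccc_[b]aa__   read b → write c, move +1, go to p1
p1 | ccc_c[a]a__   read a → write _, move +1, go to p0
p0 | ccc_c_[a]__   read a → write a, move -1, go to p1
p1 | ccc_c[_]a__   read _ → write c, move +1, go to p1
p1 | ccc_cc[a]__   read a → write _, move +1, go to p0
p0 | ccc_cc_[_]_   read _ → write c, move +1, go to p2
p2 | ccc_cc_c[_]
The non-blank tape span at halt is ccc_cc_c.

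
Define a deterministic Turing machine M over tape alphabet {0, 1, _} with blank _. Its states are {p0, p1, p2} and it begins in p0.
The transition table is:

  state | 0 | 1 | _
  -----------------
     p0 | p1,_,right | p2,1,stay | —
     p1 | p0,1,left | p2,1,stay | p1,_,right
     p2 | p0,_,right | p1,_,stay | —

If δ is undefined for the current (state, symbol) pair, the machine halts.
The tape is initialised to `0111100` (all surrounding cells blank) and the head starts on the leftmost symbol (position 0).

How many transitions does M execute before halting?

p0 | [0]111100   read 0 → write _, move right, go to p1
p1 | _[1]11100   read 1 → write 1, move stay, go to p2
p2 | _[1]11100   read 1 → write _, move stay, go to p1
p1 | _[_]11100   read _ → write _, move right, go to p1
p1 | __[1]1100   read 1 → write 1, move stay, go to p2
p2 | __[1]1100   read 1 → write _, move stay, go to p1
p1 | __[_]1100   read _ → write _, move right, go to p1
p1 | ___[1]100   read 1 → write 1, move stay, go to p2
p2 | ___[1]100   read 1 → write _, move stay, go to p1
p1 | ___[_]100   read _ → write _, move right, go to p1
p1 | ____[1]00   read 1 → write 1, move stay, go to p2
p2 | ____[1]00   read 1 → write _, move stay, go to p1
p1 | ____[_]00   read _ → write _, move right, go to p1
p1 | _____[0]0   read 0 → write 1, move left, go to p0
p0 | ____[_]10
M halts after 14 transitions.

14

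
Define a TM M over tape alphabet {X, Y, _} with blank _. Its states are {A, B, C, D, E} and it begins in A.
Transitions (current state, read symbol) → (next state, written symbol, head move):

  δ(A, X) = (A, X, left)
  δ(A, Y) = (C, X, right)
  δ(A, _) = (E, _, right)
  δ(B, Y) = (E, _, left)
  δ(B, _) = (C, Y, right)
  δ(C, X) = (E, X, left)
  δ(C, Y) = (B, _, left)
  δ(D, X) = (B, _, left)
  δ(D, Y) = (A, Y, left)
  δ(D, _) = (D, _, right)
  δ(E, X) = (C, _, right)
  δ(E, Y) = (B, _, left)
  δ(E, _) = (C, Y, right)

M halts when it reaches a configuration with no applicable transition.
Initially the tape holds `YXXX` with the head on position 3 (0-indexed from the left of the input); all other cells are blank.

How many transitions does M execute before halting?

11

state=A head=3 tape=_YXX[X]   (A,X)→(A,X,left)
state=A head=2 tape=_YX[X]X   (A,X)→(A,X,left)
state=A head=1 tape=_Y[X]XX   (A,X)→(A,X,left)
state=A head=0 tape=_[Y]XXX   (A,Y)→(C,X,right)
state=C head=1 tape=_X[X]XX   (C,X)→(E,X,left)
state=E head=0 tape=_[X]XXX   (E,X)→(C,_,right)
state=C head=1 tape=__[X]XX   (C,X)→(E,X,left)
state=E head=0 tape=_[_]XXX   (E,_)→(C,Y,right)
state=C head=1 tape=_Y[X]XX   (C,X)→(E,X,left)
state=E head=0 tape=_[Y]XXX   (E,Y)→(B,_,left)
state=B head=-1 tape=[_]_XXX   (B,_)→(C,Y,right)
state=C head=0 tape=Y[_]XXX
M halts after 11 transitions.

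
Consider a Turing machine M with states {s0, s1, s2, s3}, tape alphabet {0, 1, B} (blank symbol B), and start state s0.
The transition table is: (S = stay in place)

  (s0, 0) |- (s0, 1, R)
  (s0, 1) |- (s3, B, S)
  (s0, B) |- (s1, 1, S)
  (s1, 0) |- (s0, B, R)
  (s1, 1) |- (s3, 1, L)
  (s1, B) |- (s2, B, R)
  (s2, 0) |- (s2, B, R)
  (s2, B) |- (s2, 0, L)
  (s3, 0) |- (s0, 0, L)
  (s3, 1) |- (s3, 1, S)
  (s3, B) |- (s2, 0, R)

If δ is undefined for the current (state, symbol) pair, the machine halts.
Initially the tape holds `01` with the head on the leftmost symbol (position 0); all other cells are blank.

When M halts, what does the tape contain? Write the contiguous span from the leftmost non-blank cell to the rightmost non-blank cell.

state=s0 head=0 tape=[0]1BB   (s0,0)→(s0,1,R)
state=s0 head=1 tape=1[1]BB   (s0,1)→(s3,B,S)
state=s3 head=1 tape=1[B]BB   (s3,B)→(s2,0,R)
state=s2 head=2 tape=10[B]B   (s2,B)→(s2,0,L)
state=s2 head=1 tape=1[0]0B   (s2,0)→(s2,B,R)
state=s2 head=2 tape=1B[0]B   (s2,0)→(s2,B,R)
state=s2 head=3 tape=1BB[B]   (s2,B)→(s2,0,L)
state=s2 head=2 tape=1B[B]0   (s2,B)→(s2,0,L)
state=s2 head=1 tape=1[B]00   (s2,B)→(s2,0,L)
state=s2 head=0 tape=[1]000
The non-blank tape span at halt is 1000.

1000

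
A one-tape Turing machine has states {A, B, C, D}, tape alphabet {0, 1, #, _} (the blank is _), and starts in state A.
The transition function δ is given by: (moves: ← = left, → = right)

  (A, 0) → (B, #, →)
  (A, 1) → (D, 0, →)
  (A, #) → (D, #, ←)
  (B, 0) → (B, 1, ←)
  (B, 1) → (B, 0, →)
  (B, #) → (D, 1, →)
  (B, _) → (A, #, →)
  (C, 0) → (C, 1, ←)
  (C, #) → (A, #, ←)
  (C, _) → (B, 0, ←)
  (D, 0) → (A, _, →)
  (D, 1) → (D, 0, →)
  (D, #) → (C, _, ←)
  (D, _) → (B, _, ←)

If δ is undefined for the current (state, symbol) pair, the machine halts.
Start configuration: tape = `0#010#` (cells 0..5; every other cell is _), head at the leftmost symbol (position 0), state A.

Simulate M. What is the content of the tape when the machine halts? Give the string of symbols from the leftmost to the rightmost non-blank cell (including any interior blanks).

state=A head=0 tape=[0]#010#   (A,0)→(B,#,→)
state=B head=1 tape=#[#]010#   (B,#)→(D,1,→)
state=D head=2 tape=#1[0]10#   (D,0)→(A,_,→)
state=A head=3 tape=#1_[1]0#   (A,1)→(D,0,→)
state=D head=4 tape=#1_0[0]#   (D,0)→(A,_,→)
state=A head=5 tape=#1_0_[#]   (A,#)→(D,#,←)
state=D head=4 tape=#1_0[_]#   (D,_)→(B,_,←)
state=B head=3 tape=#1_[0]_#   (B,0)→(B,1,←)
state=B head=2 tape=#1[_]1_#   (B,_)→(A,#,→)
state=A head=3 tape=#1#[1]_#   (A,1)→(D,0,→)
state=D head=4 tape=#1#0[_]#   (D,_)→(B,_,←)
state=B head=3 tape=#1#[0]_#   (B,0)→(B,1,←)
state=B head=2 tape=#1[#]1_#   (B,#)→(D,1,→)
state=D head=3 tape=#11[1]_#   (D,1)→(D,0,→)
state=D head=4 tape=#110[_]#   (D,_)→(B,_,←)
state=B head=3 tape=#11[0]_#   (B,0)→(B,1,←)
state=B head=2 tape=#1[1]1_#   (B,1)→(B,0,→)
state=B head=3 tape=#10[1]_#   (B,1)→(B,0,→)
state=B head=4 tape=#100[_]#   (B,_)→(A,#,→)
state=A head=5 tape=#100#[#]   (A,#)→(D,#,←)
state=D head=4 tape=#100[#]#   (D,#)→(C,_,←)
state=C head=3 tape=#10[0]_#   (C,0)→(C,1,←)
state=C head=2 tape=#1[0]1_#   (C,0)→(C,1,←)
state=C head=1 tape=#[1]11_#
The non-blank tape span at halt is #111_#.

#111_#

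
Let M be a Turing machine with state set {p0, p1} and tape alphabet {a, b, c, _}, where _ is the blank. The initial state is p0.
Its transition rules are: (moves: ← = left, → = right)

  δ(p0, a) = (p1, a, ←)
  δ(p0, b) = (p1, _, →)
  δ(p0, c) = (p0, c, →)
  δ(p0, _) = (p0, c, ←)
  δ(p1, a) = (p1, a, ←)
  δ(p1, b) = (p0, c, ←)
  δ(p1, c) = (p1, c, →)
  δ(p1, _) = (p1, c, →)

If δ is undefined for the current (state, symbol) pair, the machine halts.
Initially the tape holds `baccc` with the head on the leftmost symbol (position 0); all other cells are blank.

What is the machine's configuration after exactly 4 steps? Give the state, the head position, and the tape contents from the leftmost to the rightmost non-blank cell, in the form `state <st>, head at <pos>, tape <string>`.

state=p0 head=0 tape=[b]accc   (p0,b)→(p1,_,→)
state=p1 head=1 tape=_[a]ccc   (p1,a)→(p1,a,←)
state=p1 head=0 tape=[_]accc   (p1,_)→(p1,c,→)
state=p1 head=1 tape=c[a]ccc   (p1,a)→(p1,a,←)
state=p1 head=0 tape=[c]accc
After 4 steps: state p1, head at 0, tape caccc.

state p1, head at 0, tape caccc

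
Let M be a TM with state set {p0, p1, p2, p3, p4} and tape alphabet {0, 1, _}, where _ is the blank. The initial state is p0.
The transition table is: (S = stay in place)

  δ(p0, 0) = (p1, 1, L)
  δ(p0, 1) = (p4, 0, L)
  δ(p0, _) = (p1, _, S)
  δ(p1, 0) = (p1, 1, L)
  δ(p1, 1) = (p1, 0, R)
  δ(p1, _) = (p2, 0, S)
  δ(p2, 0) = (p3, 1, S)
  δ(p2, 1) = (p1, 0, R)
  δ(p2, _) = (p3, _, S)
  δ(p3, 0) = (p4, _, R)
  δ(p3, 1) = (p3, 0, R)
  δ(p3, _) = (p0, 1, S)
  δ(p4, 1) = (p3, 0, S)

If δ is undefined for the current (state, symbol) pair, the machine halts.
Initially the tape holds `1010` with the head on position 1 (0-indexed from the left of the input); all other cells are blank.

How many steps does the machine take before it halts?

17

state=p0 head=1 tape=_1[0]10_   (p0,0)→(p1,1,L)
state=p1 head=0 tape=_[1]110_   (p1,1)→(p1,0,R)
state=p1 head=1 tape=_0[1]10_   (p1,1)→(p1,0,R)
state=p1 head=2 tape=_00[1]0_   (p1,1)→(p1,0,R)
state=p1 head=3 tape=_000[0]_   (p1,0)→(p1,1,L)
state=p1 head=2 tape=_00[0]1_   (p1,0)→(p1,1,L)
state=p1 head=1 tape=_0[0]11_   (p1,0)→(p1,1,L)
state=p1 head=0 tape=_[0]111_   (p1,0)→(p1,1,L)
state=p1 head=-1 tape=[_]1111_   (p1,_)→(p2,0,S)
state=p2 head=-1 tape=[0]1111_   (p2,0)→(p3,1,S)
state=p3 head=-1 tape=[1]1111_   (p3,1)→(p3,0,R)
state=p3 head=0 tape=0[1]111_   (p3,1)→(p3,0,R)
state=p3 head=1 tape=00[1]11_   (p3,1)→(p3,0,R)
state=p3 head=2 tape=000[1]1_   (p3,1)→(p3,0,R)
state=p3 head=3 tape=0000[1]_   (p3,1)→(p3,0,R)
state=p3 head=4 tape=00000[_]   (p3,_)→(p0,1,S)
state=p0 head=4 tape=00000[1]   (p0,1)→(p4,0,L)
state=p4 head=3 tape=0000[0]0
M halts after 17 transitions.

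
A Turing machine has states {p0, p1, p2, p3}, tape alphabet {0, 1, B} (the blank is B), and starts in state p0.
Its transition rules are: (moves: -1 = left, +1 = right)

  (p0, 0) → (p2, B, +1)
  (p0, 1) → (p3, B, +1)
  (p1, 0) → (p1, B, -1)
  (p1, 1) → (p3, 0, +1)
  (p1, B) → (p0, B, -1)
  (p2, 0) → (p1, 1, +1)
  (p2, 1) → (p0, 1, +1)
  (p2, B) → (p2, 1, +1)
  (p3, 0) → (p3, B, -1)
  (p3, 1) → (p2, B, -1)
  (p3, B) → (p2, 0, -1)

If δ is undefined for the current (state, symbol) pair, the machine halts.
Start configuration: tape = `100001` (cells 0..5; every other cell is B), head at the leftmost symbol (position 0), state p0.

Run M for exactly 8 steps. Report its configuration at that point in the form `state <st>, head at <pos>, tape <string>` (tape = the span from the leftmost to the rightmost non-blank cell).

state=p0 head=0 tape=B[1]00001   (p0,1)→(p3,B,+1)
state=p3 head=1 tape=BB[0]0001   (p3,0)→(p3,B,-1)
state=p3 head=0 tape=B[B]B0001   (p3,B)→(p2,0,-1)
state=p2 head=-1 tape=[B]0B0001   (p2,B)→(p2,1,+1)
state=p2 head=0 tape=1[0]B0001   (p2,0)→(p1,1,+1)
state=p1 head=1 tape=11[B]0001   (p1,B)→(p0,B,-1)
state=p0 head=0 tape=1[1]B0001   (p0,1)→(p3,B,+1)
state=p3 head=1 tape=1B[B]0001   (p3,B)→(p2,0,-1)
state=p2 head=0 tape=1[B]00001
After 8 steps: state p2, head at 0, tape 1B00001.

state p2, head at 0, tape 1B00001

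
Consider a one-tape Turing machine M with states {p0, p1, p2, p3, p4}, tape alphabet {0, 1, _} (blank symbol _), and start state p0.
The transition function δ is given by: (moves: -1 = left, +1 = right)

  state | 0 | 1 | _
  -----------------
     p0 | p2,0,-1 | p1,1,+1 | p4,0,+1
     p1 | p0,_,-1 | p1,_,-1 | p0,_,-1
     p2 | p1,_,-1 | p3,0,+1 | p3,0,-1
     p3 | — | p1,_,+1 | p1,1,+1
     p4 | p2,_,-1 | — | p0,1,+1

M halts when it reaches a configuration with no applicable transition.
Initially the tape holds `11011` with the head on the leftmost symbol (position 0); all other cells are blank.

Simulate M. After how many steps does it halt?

p0 | __[1]1011   read 1 → write 1, move +1, go to p1
p1 | __1[1]011   read 1 → write _, move -1, go to p1
p1 | __[1]_011   read 1 → write _, move -1, go to p1
p1 | _[_]__011   read _ → write _, move -1, go to p0
p0 | [_]___011   read _ → write 0, move +1, go to p4
p4 | 0[_]__011   read _ → write 1, move +1, go to p0
p0 | 01[_]_011   read _ → write 0, move +1, go to p4
p4 | 010[_]011   read _ → write 1, move +1, go to p0
p0 | 0101[0]11   read 0 → write 0, move -1, go to p2
p2 | 010[1]011   read 1 → write 0, move +1, go to p3
p3 | 0100[0]11
M halts after 10 transitions.

10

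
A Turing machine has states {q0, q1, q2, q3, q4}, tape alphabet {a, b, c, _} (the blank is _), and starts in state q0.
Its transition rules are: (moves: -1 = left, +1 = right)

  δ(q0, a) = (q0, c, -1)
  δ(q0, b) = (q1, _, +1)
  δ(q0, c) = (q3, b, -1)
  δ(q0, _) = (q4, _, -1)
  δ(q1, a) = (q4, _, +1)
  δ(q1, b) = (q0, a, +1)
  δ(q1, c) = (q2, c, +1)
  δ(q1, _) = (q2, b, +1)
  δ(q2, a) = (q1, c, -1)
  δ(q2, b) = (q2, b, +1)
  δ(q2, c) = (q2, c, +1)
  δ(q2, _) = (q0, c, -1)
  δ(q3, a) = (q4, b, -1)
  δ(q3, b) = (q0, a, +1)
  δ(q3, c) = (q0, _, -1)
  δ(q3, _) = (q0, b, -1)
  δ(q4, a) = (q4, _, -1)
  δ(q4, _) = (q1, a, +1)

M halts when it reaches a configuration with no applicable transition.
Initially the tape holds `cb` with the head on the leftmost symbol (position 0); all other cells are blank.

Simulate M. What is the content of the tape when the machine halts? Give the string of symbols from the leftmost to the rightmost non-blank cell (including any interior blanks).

state=q0 head=0 tape=___[c]b___   (q0,c)→(q3,b,-1)
state=q3 head=-1 tape=__[_]bb___   (q3,_)→(q0,b,-1)
state=q0 head=-2 tape=_[_]bbb___   (q0,_)→(q4,_,-1)
state=q4 head=-3 tape=[_]_bbb___   (q4,_)→(q1,a,+1)
state=q1 head=-2 tape=a[_]bbb___   (q1,_)→(q2,b,+1)
state=q2 head=-1 tape=ab[b]bb___   (q2,b)→(q2,b,+1)
state=q2 head=0 tape=abb[b]b___   (q2,b)→(q2,b,+1)
state=q2 head=1 tape=abbb[b]___   (q2,b)→(q2,b,+1)
state=q2 head=2 tape=abbbb[_]__   (q2,_)→(q0,c,-1)
state=q0 head=1 tape=abbb[b]c__   (q0,b)→(q1,_,+1)
state=q1 head=2 tape=abbb_[c]__   (q1,c)→(q2,c,+1)
state=q2 head=3 tape=abbb_c[_]_   (q2,_)→(q0,c,-1)
state=q0 head=2 tape=abbb_[c]c_   (q0,c)→(q3,b,-1)
state=q3 head=1 tape=abbb[_]bc_   (q3,_)→(q0,b,-1)
state=q0 head=0 tape=abb[b]bbc_   (q0,b)→(q1,_,+1)
state=q1 head=1 tape=abb_[b]bc_   (q1,b)→(q0,a,+1)
state=q0 head=2 tape=abb_a[b]c_   (q0,b)→(q1,_,+1)
state=q1 head=3 tape=abb_a_[c]_   (q1,c)→(q2,c,+1)
state=q2 head=4 tape=abb_a_c[_]   (q2,_)→(q0,c,-1)
state=q0 head=3 tape=abb_a_[c]c   (q0,c)→(q3,b,-1)
state=q3 head=2 tape=abb_a[_]bc   (q3,_)→(q0,b,-1)
state=q0 head=1 tape=abb_[a]bbc   (q0,a)→(q0,c,-1)
state=q0 head=0 tape=abb[_]cbbc   (q0,_)→(q4,_,-1)
state=q4 head=-1 tape=ab[b]_cbbc
The non-blank tape span at halt is abb_cbbc.

abb_cbbc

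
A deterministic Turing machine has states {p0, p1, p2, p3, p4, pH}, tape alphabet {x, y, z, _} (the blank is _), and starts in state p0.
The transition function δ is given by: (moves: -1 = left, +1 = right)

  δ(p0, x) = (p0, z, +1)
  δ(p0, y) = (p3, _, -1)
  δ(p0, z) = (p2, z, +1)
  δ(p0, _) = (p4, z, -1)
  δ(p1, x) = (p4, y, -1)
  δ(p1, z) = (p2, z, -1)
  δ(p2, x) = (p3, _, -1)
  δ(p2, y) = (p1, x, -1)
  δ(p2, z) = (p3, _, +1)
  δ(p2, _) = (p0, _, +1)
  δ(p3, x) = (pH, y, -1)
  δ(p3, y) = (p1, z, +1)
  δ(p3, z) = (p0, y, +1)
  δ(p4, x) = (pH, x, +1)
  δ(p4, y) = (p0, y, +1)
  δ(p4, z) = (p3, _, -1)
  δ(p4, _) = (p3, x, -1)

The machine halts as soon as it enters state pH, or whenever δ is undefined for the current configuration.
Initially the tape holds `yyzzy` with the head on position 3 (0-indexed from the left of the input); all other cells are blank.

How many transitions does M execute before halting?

9

p0 | yyz[z]y_   read z → write z, move +1, go to p2
p2 | yyzz[y]_   read y → write x, move -1, go to p1
p1 | yyz[z]x_   read z → write z, move -1, go to p2
p2 | yy[z]zx_   read z → write _, move +1, go to p3
p3 | yy_[z]x_   read z → write y, move +1, go to p0
p0 | yy_y[x]_   read x → write z, move +1, go to p0
p0 | yy_yz[_]   read _ → write z, move -1, go to p4
p4 | yy_y[z]z   read z → write _, move -1, go to p3
p3 | yy_[y]_z   read y → write z, move +1, go to p1
p1 | yy_z[_]z
M halts after 9 transitions.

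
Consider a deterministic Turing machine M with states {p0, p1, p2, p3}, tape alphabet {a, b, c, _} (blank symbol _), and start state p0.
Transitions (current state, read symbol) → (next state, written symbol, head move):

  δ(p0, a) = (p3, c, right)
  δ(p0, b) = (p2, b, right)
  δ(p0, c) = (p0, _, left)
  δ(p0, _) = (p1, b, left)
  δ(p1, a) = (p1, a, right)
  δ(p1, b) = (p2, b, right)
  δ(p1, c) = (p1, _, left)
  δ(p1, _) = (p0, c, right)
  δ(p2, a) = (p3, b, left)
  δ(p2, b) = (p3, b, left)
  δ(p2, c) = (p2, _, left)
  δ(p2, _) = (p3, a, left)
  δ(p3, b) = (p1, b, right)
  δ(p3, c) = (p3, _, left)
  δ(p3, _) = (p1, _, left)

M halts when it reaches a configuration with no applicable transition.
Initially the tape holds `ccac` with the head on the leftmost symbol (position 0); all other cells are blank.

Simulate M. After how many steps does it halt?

14

p0 | __[c]cac   read c → write _, move left, go to p0
p0 | _[_]_cac   read _ → write b, move left, go to p1
p1 | [_]b_cac   read _ → write c, move right, go to p0
p0 | c[b]_cac   read b → write b, move right, go to p2
p2 | cb[_]cac   read _ → write a, move left, go to p3
p3 | c[b]acac   read b → write b, move right, go to p1
p1 | cb[a]cac   read a → write a, move right, go to p1
p1 | cba[c]ac   read c → write _, move left, go to p1
p1 | cb[a]_ac   read a → write a, move right, go to p1
p1 | cba[_]ac   read _ → write c, move right, go to p0
p0 | cbac[a]c   read a → write c, move right, go to p3
p3 | cbacc[c]   read c → write _, move left, go to p3
p3 | cbac[c]_   read c → write _, move left, go to p3
p3 | cba[c]__   read c → write _, move left, go to p3
p3 | cb[a]___
M halts after 14 transitions.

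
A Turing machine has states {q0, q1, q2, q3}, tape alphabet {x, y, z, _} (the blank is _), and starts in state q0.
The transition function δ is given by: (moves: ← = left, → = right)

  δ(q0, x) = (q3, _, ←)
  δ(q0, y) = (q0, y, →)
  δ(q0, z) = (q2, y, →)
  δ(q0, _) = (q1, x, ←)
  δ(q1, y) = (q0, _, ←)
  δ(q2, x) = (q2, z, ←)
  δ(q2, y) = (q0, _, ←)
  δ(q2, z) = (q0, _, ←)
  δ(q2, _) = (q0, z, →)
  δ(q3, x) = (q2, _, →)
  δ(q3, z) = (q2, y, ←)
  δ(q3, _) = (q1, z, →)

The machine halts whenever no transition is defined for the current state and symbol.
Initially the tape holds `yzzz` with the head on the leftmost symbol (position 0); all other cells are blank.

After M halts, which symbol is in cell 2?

x

q0 | __[y]zzz   read y → write y, move →, go to q0
q0 | __y[z]zz   read z → write y, move →, go to q2
q2 | __yy[z]z   read z → write _, move ←, go to q0
q0 | __y[y]_z   read y → write y, move →, go to q0
q0 | __yy[_]z   read _ → write x, move ←, go to q1
q1 | __y[y]xz   read y → write _, move ←, go to q0
q0 | __[y]_xz   read y → write y, move →, go to q0
q0 | __y[_]xz   read _ → write x, move ←, go to q1
q1 | __[y]xxz   read y → write _, move ←, go to q0
q0 | _[_]_xxz   read _ → write x, move ←, go to q1
q1 | [_]x_xxz
Cell 2 holds x when M halts.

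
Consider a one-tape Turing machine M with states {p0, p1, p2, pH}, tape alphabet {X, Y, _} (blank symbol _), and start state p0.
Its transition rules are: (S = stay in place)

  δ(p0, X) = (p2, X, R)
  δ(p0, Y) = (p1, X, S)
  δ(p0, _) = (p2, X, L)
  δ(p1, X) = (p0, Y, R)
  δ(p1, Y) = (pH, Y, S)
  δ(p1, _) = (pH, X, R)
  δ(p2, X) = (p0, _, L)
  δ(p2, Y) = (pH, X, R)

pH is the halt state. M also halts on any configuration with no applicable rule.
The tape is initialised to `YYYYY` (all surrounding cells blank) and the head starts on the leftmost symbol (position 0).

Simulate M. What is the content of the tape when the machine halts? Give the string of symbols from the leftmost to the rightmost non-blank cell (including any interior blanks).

YYYYXX

p0 | [Y]YYYY_   read Y → write X, move S, go to p1
p1 | [X]YYYY_   read X → write Y, move R, go to p0
p0 | Y[Y]YYY_   read Y → write X, move S, go to p1
p1 | Y[X]YYY_   read X → write Y, move R, go to p0
p0 | YY[Y]YY_   read Y → write X, move S, go to p1
p1 | YY[X]YY_   read X → write Y, move R, go to p0
p0 | YYY[Y]Y_   read Y → write X, move S, go to p1
p1 | YYY[X]Y_   read X → write Y, move R, go to p0
p0 | YYYY[Y]_   read Y → write X, move S, go to p1
p1 | YYYY[X]_   read X → write Y, move R, go to p0
p0 | YYYYY[_]   read _ → write X, move L, go to p2
p2 | YYYY[Y]X   read Y → write X, move R, go to pH
pH | YYYYX[X]
The non-blank tape span at halt is YYYYXX.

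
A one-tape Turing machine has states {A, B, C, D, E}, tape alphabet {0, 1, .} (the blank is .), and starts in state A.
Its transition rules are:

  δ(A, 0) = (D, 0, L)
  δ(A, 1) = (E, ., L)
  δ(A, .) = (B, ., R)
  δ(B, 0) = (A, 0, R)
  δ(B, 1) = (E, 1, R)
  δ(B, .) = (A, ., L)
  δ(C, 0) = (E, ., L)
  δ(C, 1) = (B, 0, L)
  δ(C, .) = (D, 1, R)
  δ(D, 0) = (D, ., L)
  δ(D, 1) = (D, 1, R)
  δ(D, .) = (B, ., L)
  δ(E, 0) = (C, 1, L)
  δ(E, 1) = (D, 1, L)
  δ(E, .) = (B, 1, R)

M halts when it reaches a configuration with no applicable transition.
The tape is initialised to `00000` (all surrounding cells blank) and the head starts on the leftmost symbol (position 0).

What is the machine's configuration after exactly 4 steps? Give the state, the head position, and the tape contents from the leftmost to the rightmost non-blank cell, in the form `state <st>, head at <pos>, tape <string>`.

A | ...[0]0000   read 0 → write 0, move L, go to D
D | ..[.]00000   read . → write ., move L, go to B
B | .[.].00000   read . → write ., move L, go to A
A | [.]..00000   read . → write ., move R, go to B
B | .[.].00000
After 4 steps: state B, head at -2, tape 00000.

state B, head at -2, tape 00000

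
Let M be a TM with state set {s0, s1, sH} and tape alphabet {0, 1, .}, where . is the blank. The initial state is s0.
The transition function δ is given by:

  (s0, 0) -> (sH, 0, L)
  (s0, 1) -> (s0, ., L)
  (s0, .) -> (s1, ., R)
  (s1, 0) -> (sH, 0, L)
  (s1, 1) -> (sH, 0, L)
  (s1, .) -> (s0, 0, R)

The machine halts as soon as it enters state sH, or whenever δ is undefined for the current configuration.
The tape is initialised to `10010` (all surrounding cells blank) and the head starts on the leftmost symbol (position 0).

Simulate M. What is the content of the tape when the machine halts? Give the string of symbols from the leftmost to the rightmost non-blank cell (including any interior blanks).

00010

s0 | .[1]0010   read 1 → write ., move L, go to s0
s0 | [.].0010   read . → write ., move R, go to s1
s1 | .[.]0010   read . → write 0, move R, go to s0
s0 | .0[0]010   read 0 → write 0, move L, go to sH
sH | .[0]0010
The non-blank tape span at halt is 00010.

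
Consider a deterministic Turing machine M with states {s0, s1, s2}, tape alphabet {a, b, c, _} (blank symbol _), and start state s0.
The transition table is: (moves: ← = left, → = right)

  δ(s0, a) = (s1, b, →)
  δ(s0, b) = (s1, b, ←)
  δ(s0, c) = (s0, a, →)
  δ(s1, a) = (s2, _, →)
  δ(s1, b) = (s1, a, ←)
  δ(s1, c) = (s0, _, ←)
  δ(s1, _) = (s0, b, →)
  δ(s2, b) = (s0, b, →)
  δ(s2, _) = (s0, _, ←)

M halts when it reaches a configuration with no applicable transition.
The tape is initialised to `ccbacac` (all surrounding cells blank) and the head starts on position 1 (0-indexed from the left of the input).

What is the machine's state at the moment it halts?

state=s0 head=1 tape=_c[c]bacac   (s0,c)→(s0,a,→)
state=s0 head=2 tape=_ca[b]acac   (s0,b)→(s1,b,←)
state=s1 head=1 tape=_c[a]bacac   (s1,a)→(s2,_,→)
state=s2 head=2 tape=_c_[b]acac   (s2,b)→(s0,b,→)
state=s0 head=3 tape=_c_b[a]cac   (s0,a)→(s1,b,→)
state=s1 head=4 tape=_c_bb[c]ac   (s1,c)→(s0,_,←)
state=s0 head=3 tape=_c_b[b]_ac   (s0,b)→(s1,b,←)
state=s1 head=2 tape=_c_[b]b_ac   (s1,b)→(s1,a,←)
state=s1 head=1 tape=_c[_]ab_ac   (s1,_)→(s0,b,→)
state=s0 head=2 tape=_cb[a]b_ac   (s0,a)→(s1,b,→)
state=s1 head=3 tape=_cbb[b]_ac   (s1,b)→(s1,a,←)
state=s1 head=2 tape=_cb[b]a_ac   (s1,b)→(s1,a,←)
state=s1 head=1 tape=_c[b]aa_ac   (s1,b)→(s1,a,←)
state=s1 head=0 tape=_[c]aaa_ac   (s1,c)→(s0,_,←)
state=s0 head=-1 tape=[_]_aaa_ac
No transition is defined for (s0, _); M halts in state s0.

s0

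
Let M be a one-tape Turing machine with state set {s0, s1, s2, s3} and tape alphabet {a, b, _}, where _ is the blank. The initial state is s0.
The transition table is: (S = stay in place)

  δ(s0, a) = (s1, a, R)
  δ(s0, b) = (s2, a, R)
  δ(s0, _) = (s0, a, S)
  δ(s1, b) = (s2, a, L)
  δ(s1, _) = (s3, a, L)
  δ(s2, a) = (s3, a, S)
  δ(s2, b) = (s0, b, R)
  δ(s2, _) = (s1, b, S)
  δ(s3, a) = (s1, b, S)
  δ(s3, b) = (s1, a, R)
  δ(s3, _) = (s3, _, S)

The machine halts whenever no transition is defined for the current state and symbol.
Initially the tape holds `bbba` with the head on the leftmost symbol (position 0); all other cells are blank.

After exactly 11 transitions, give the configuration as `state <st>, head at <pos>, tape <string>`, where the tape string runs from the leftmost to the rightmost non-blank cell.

s0 | [b]bba   read b → write a, move R, go to s2
s2 | a[b]ba   read b → write b, move R, go to s0
s0 | ab[b]a   read b → write a, move R, go to s2
s2 | aba[a]   read a → write a, move S, go to s3
s3 | aba[a]   read a → write b, move S, go to s1
s1 | aba[b]   read b → write a, move L, go to s2
s2 | ab[a]a   read a → write a, move S, go to s3
s3 | ab[a]a   read a → write b, move S, go to s1
s1 | ab[b]a   read b → write a, move L, go to s2
s2 | a[b]aa   read b → write b, move R, go to s0
s0 | ab[a]a   read a → write a, move R, go to s1
s1 | aba[a]
After 11 steps: state s1, head at 3, tape abaa.

state s1, head at 3, tape abaa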